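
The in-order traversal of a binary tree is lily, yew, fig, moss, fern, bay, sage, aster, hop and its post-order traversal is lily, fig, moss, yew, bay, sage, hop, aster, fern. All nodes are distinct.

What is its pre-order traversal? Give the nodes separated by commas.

The last element of post-order is the root; it splits in-order into left and right subtrees.
Root fern: left subtree has 4 nodes {lily, yew, fig, moss}, right has 4 {bay, sage, aster, hop}.
  Root yew: left subtree has 1 node {lily}, right has 2 {fig, moss}.
    Root moss: left subtree has 1 node {fig}, right has 0 { }.
  Root aster: left subtree has 2 nodes {bay, sage}, right has 1 {hop}.
    Root sage: left subtree has 1 node {bay}, right has 0 { }.

fern, yew, lily, moss, fig, aster, sage, bay, hop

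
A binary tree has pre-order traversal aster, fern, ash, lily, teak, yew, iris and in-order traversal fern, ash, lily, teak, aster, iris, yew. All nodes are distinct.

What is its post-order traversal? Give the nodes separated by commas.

teak, lily, ash, fern, iris, yew, aster

The first element of pre-order is the root; it splits in-order into left and right subtrees.
Root aster: left subtree has 4 nodes {fern, ash, lily, teak}, right has 2 {iris, yew}.
  Root fern: left subtree has 0 nodes { }, right has 3 {ash, lily, teak}.
    Root ash: left subtree has 0 nodes { }, right has 2 {lily, teak}.
      Root lily: left subtree has 0 nodes { }, right has 1 {teak}.
  Root yew: left subtree has 1 node {iris}, right has 0 { }.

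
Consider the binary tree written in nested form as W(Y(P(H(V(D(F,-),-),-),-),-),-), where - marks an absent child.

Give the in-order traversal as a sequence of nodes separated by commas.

F, D, V, H, P, Y, W

In-order visits the left subtree, then the node, then the right subtree.
At W: go left to Y.
  At Y: go left to P.
    At P: go left to H.
      At H: go left to V.
        At V: go left to D.
          At D: go left to F.
            F is a leaf — visit F.
          Visit D.
          At D: no right child.
        Visit V.
        At V: no right child.
      Visit H.
      At H: no right child.
    Visit P.
    At P: no right child.
  Visit Y.
  At Y: no right child.
Visit W.
At W: no right child.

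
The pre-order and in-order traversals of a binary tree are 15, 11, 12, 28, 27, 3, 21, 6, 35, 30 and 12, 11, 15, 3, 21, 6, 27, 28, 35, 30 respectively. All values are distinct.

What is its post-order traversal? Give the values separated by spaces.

12 11 6 21 3 27 30 35 28 15

The first element of pre-order is the root; it splits in-order into left and right subtrees.
Root 15: left subtree has 2 nodes {12, 11}, right has 7 {3, 21, 6, 27, 28, 35, 30}.
  Root 11: left subtree has 1 node {12}, right has 0 { }.
  Root 28: left subtree has 4 nodes {3, 21, 6, 27}, right has 2 {35, 30}.
    Root 27: left subtree has 3 nodes {3, 21, 6}, right has 0 { }.
      Root 3: left subtree has 0 nodes { }, right has 2 {21, 6}.
        Root 21: left subtree has 0 nodes { }, right has 1 {6}.
    Root 35: left subtree has 0 nodes { }, right has 1 {30}.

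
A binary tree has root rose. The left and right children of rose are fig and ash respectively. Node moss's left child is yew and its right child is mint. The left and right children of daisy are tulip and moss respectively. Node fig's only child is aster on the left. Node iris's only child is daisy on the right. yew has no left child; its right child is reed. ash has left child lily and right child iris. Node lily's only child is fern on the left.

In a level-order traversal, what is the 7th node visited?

fern

Level-order visits nodes level by level from the root, left to right within each level.
Level 0: rose
Level 1: fig, ash
Level 2: aster, lily, iris
Level 3: fern, daisy
Level 4: tulip, moss
Level 5: yew, mint
Level 6: reed
Full level-order sequence: rose, fig, ash, aster, lily, iris, fern, daisy, tulip, moss, yew, mint, reed.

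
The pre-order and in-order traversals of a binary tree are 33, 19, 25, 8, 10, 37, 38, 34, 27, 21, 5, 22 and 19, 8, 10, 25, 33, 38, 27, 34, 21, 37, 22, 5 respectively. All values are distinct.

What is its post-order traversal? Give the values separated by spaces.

The first element of pre-order is the root; it splits in-order into left and right subtrees.
Root 33: left subtree has 4 nodes {19, 8, 10, 25}, right has 7 {38, 27, 34, 21, 37, 22, 5}.
  Root 19: left subtree has 0 nodes { }, right has 3 {8, 10, 25}.
    Root 25: left subtree has 2 nodes {8, 10}, right has 0 { }.
      Root 8: left subtree has 0 nodes { }, right has 1 {10}.
  Root 37: left subtree has 4 nodes {38, 27, 34, 21}, right has 2 {22, 5}.
    Root 38: left subtree has 0 nodes { }, right has 3 {27, 34, 21}.
      Root 34: left subtree has 1 node {27}, right has 1 {21}.
    Root 5: left subtree has 1 node {22}, right has 0 { }.

10 8 25 19 27 21 34 38 22 5 37 33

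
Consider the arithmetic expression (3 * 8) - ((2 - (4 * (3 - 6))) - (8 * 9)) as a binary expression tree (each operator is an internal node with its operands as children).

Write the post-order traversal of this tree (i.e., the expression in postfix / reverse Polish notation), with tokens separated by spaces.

Post-order on an expression tree gives postfix notation: for each operator, emit left operand, right operand, then the operator.

3 8 * 2 4 3 6 - * - 8 9 * - -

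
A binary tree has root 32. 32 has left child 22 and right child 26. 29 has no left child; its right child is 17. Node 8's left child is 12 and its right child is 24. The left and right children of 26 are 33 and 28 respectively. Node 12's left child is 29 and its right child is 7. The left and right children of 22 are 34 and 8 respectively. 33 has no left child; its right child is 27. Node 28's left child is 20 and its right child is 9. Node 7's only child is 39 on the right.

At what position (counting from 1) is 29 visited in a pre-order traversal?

6

Pre-order visits the node, then its left subtree, then its right subtree.
Visit 32.
At 32: go left to 22.
  Visit 22.
  At 22: go left to 34.
    34 is a leaf — visit 34.
  At 22: go right to 8.
    Visit 8.
    At 8: go left to 12.
      Visit 12.
      At 12: go left to 29.
        Visit 29.
        At 29: no left child.
        At 29: go right to 17.
          17 is a leaf — visit 17.
      At 12: go right to 7.
        Visit 7.
        At 7: no left child.
        At 7: go right to 39.
          39 is a leaf — visit 39.
    At 8: go right to 24.
      24 is a leaf — visit 24.
At 32: go right to 26.
  Visit 26.
  At 26: go left to 33.
    Visit 33.
    At 33: no left child.
    At 33: go right to 27.
      27 is a leaf — visit 27.
  At 26: go right to 28.
    Visit 28.
    At 28: go left to 20.
      20 is a leaf — visit 20.
    At 28: go right to 9.
      9 is a leaf — visit 9.
Full pre-order sequence: 32, 22, 34, 8, 12, 29, 17, 7, 39, 24, 26, 33, 27, 28, 20, 9.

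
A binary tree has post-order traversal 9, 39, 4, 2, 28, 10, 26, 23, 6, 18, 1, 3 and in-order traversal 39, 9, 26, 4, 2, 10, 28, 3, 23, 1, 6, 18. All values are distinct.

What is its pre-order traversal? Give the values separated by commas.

3, 26, 39, 9, 10, 2, 4, 28, 1, 23, 18, 6

The last element of post-order is the root; it splits in-order into left and right subtrees.
Root 3: left subtree has 7 nodes {39, 9, 26, 4, 2, 10, 28}, right has 4 {23, 1, 6, 18}.
  Root 26: left subtree has 2 nodes {39, 9}, right has 4 {4, 2, 10, 28}.
    Root 39: left subtree has 0 nodes { }, right has 1 {9}.
    Root 10: left subtree has 2 nodes {4, 2}, right has 1 {28}.
      Root 2: left subtree has 1 node {4}, right has 0 { }.
  Root 1: left subtree has 1 node {23}, right has 2 {6, 18}.
    Root 18: left subtree has 1 node {6}, right has 0 { }.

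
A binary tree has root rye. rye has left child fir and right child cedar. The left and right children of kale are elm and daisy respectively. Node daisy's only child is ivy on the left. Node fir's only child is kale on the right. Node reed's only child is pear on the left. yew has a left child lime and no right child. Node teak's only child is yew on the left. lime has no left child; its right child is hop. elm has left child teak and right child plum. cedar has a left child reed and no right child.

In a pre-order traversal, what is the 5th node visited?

Pre-order visits the node, then its left subtree, then its right subtree.
Visit rye.
At rye: go left to fir.
  Visit fir.
  At fir: no left child.
  At fir: go right to kale.
    Visit kale.
    At kale: go left to elm.
      Visit elm.
      At elm: go left to teak.
        Visit teak.
        At teak: go left to yew.
          Visit yew.
          At yew: go left to lime.
            Visit lime.
            At lime: no left child.
            At lime: go right to hop.
              hop is a leaf — visit hop.
          At yew: no right child.
        At teak: no right child.
      At elm: go right to plum.
        plum is a leaf — visit plum.
    At kale: go right to daisy.
      Visit daisy.
      At daisy: go left to ivy.
        ivy is a leaf — visit ivy.
      At daisy: no right child.
At rye: go right to cedar.
  Visit cedar.
  At cedar: go left to reed.
    Visit reed.
    At reed: go left to pear.
      pear is a leaf — visit pear.
    At reed: no right child.
  At cedar: no right child.
Full pre-order sequence: rye, fir, kale, elm, teak, yew, lime, hop, plum, daisy, ivy, cedar, reed, pear.

teak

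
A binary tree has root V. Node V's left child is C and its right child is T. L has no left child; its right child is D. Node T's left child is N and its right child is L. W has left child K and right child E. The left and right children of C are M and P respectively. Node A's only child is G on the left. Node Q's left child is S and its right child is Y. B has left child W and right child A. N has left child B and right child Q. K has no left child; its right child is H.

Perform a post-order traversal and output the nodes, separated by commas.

M, P, C, H, K, E, W, G, A, B, S, Y, Q, N, D, L, T, V

Post-order visits the left subtree, then the right subtree, then the node.
At V: go left to C.
  At C: go left to M.
    M is a leaf — visit M.
  At C: go right to P.
    P is a leaf — visit P.
  Visit C.
At V: go right to T.
  At T: go left to N.
    At N: go left to B.
      At B: go left to W.
        At W: go left to K.
          At K: no left child.
          At K: go right to H.
            H is a leaf — visit H.
          Visit K.
        At W: go right to E.
          E is a leaf — visit E.
        Visit W.
      At B: go right to A.
        At A: go left to G.
          G is a leaf — visit G.
        At A: no right child.
        Visit A.
      Visit B.
    At N: go right to Q.
      At Q: go left to S.
        S is a leaf — visit S.
      At Q: go right to Y.
        Y is a leaf — visit Y.
      Visit Q.
    Visit N.
  At T: go right to L.
    At L: no left child.
    At L: go right to D.
      D is a leaf — visit D.
    Visit L.
  Visit T.
Visit V.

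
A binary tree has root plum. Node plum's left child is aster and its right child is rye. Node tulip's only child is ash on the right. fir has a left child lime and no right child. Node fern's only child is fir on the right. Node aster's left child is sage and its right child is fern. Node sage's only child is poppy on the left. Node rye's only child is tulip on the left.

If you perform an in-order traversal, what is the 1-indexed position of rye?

In-order visits the left subtree, then the node, then the right subtree.
At plum: go left to aster.
  At aster: go left to sage.
    At sage: go left to poppy.
      poppy is a leaf — visit poppy.
    Visit sage.
    At sage: no right child.
  Visit aster.
  At aster: go right to fern.
    At fern: no left child.
    Visit fern.
    At fern: go right to fir.
      At fir: go left to lime.
        lime is a leaf — visit lime.
      Visit fir.
      At fir: no right child.
Visit plum.
At plum: go right to rye.
  At rye: go left to tulip.
    At tulip: no left child.
    Visit tulip.
    At tulip: go right to ash.
      ash is a leaf — visit ash.
  Visit rye.
  At rye: no right child.
Full in-order sequence: poppy, sage, aster, fern, lime, fir, plum, tulip, ash, rye.

10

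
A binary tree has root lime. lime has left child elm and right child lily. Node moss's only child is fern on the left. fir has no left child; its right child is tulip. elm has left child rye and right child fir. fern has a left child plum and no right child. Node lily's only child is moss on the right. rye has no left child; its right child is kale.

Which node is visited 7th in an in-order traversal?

lily

In-order visits the left subtree, then the node, then the right subtree.
At lime: go left to elm.
  At elm: go left to rye.
    At rye: no left child.
    Visit rye.
    At rye: go right to kale.
      kale is a leaf — visit kale.
  Visit elm.
  At elm: go right to fir.
    At fir: no left child.
    Visit fir.
    At fir: go right to tulip.
      tulip is a leaf — visit tulip.
Visit lime.
At lime: go right to lily.
  At lily: no left child.
  Visit lily.
  At lily: go right to moss.
    At moss: go left to fern.
      At fern: go left to plum.
        plum is a leaf — visit plum.
      Visit fern.
      At fern: no right child.
    Visit moss.
    At moss: no right child.
Full in-order sequence: rye, kale, elm, fir, tulip, lime, lily, plum, fern, moss.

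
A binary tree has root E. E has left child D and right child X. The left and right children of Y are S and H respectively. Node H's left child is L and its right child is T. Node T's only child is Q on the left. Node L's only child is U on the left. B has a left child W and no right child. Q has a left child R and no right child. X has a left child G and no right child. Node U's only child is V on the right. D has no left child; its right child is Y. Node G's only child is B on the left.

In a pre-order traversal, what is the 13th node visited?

Pre-order visits the node, then its left subtree, then its right subtree.
Visit E.
At E: go left to D.
  Visit D.
  At D: no left child.
  At D: go right to Y.
    Visit Y.
    At Y: go left to S.
      S is a leaf — visit S.
    At Y: go right to H.
      Visit H.
      At H: go left to L.
        Visit L.
        At L: go left to U.
          Visit U.
          At U: no left child.
          At U: go right to V.
            V is a leaf — visit V.
        At L: no right child.
      At H: go right to T.
        Visit T.
        At T: go left to Q.
          Visit Q.
          At Q: go left to R.
            R is a leaf — visit R.
          At Q: no right child.
        At T: no right child.
At E: go right to X.
  Visit X.
  At X: go left to G.
    Visit G.
    At G: go left to B.
      Visit B.
      At B: go left to W.
        W is a leaf — visit W.
      At B: no right child.
    At G: no right child.
  At X: no right child.
Full pre-order sequence: E, D, Y, S, H, L, U, V, T, Q, R, X, G, B, W.

G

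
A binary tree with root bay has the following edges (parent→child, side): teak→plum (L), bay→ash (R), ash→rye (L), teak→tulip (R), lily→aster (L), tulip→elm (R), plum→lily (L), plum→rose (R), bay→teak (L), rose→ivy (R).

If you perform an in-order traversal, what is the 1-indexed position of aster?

1

In-order visits the left subtree, then the node, then the right subtree.
At bay: go left to teak.
  At teak: go left to plum.
    At plum: go left to lily.
      At lily: go left to aster.
        aster is a leaf — visit aster.
      Visit lily.
      At lily: no right child.
    Visit plum.
    At plum: go right to rose.
      At rose: no left child.
      Visit rose.
      At rose: go right to ivy.
        ivy is a leaf — visit ivy.
  Visit teak.
  At teak: go right to tulip.
    At tulip: no left child.
    Visit tulip.
    At tulip: go right to elm.
      elm is a leaf — visit elm.
Visit bay.
At bay: go right to ash.
  At ash: go left to rye.
    rye is a leaf — visit rye.
  Visit ash.
  At ash: no right child.
Full in-order sequence: aster, lily, plum, rose, ivy, teak, tulip, elm, bay, rye, ash.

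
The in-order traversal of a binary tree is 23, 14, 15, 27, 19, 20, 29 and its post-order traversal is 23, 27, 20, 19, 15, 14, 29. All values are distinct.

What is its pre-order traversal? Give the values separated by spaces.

The last element of post-order is the root; it splits in-order into left and right subtrees.
Root 29: left subtree has 6 nodes {23, 14, 15, 27, 19, 20}, right has 0 { }.
  Root 14: left subtree has 1 node {23}, right has 4 {15, 27, 19, 20}.
    Root 15: left subtree has 0 nodes { }, right has 3 {27, 19, 20}.
      Root 19: left subtree has 1 node {27}, right has 1 {20}.

29 14 23 15 19 27 20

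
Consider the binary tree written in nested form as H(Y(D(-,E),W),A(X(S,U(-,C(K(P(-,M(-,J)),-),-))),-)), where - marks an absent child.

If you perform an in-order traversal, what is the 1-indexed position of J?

In-order visits the left subtree, then the node, then the right subtree.
At H: go left to Y.
  At Y: go left to D.
    At D: no left child.
    Visit D.
    At D: go right to E.
      E is a leaf — visit E.
  Visit Y.
  At Y: go right to W.
    W is a leaf — visit W.
Visit H.
At H: go right to A.
  At A: go left to X.
    At X: go left to S.
      S is a leaf — visit S.
    Visit X.
    At X: go right to U.
      At U: no left child.
      Visit U.
      At U: go right to C.
        At C: go left to K.
          At K: go left to P.
            At P: no left child.
            Visit P.
            At P: go right to M.
              At M: no left child.
              Visit M.
              At M: go right to J.
                J is a leaf — visit J.
          Visit K.
          At K: no right child.
        Visit C.
        At C: no right child.
  Visit A.
  At A: no right child.
Full in-order sequence: D, E, Y, W, H, S, X, U, P, M, J, K, C, A.

11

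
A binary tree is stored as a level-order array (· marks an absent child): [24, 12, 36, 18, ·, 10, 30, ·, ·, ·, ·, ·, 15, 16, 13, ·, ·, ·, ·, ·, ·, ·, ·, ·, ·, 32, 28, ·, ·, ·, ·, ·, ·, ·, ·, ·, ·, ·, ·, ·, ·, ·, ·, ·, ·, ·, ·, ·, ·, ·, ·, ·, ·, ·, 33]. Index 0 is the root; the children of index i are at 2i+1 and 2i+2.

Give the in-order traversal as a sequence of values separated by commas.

18, 12, 24, 10, 32, 15, 28, 33, 36, 16, 30, 13

In-order visits the left subtree, then the node, then the right subtree.
At 24: go left to 12.
  At 12: go left to 18.
    18 is a leaf — visit 18.
  Visit 12.
  At 12: no right child.
Visit 24.
At 24: go right to 36.
  At 36: go left to 10.
    At 10: no left child.
    Visit 10.
    At 10: go right to 15.
      At 15: go left to 32.
        32 is a leaf — visit 32.
      Visit 15.
      At 15: go right to 28.
        At 28: no left child.
        Visit 28.
        At 28: go right to 33.
          33 is a leaf — visit 33.
  Visit 36.
  At 36: go right to 30.
    At 30: go left to 16.
      16 is a leaf — visit 16.
    Visit 30.
    At 30: go right to 13.
      13 is a leaf — visit 13.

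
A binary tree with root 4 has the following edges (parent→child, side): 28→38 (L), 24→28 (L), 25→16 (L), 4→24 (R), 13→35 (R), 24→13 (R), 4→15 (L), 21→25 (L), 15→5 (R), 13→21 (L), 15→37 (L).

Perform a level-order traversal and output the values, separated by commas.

4, 15, 24, 37, 5, 28, 13, 38, 21, 35, 25, 16

Level-order visits nodes level by level from the root, left to right within each level.
Level 0: 4
Level 1: 15, 24
Level 2: 37, 5, 28, 13
Level 3: 38, 21, 35
Level 4: 25
Level 5: 16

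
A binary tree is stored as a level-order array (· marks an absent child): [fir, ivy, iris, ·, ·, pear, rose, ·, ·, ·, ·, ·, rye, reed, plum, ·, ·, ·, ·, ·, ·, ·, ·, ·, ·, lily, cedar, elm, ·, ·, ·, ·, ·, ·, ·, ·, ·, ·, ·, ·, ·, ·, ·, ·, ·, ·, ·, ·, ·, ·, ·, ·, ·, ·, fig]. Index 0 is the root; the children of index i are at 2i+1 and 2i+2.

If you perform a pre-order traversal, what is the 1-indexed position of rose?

Pre-order visits the node, then its left subtree, then its right subtree.
Visit fir.
At fir: go left to ivy.
  ivy is a leaf — visit ivy.
At fir: go right to iris.
  Visit iris.
  At iris: go left to pear.
    Visit pear.
    At pear: no left child.
    At pear: go right to rye.
      Visit rye.
      At rye: go left to lily.
        lily is a leaf — visit lily.
      At rye: go right to cedar.
        Visit cedar.
        At cedar: no left child.
        At cedar: go right to fig.
          fig is a leaf — visit fig.
  At iris: go right to rose.
    Visit rose.
    At rose: go left to reed.
      Visit reed.
      At reed: go left to elm.
        elm is a leaf — visit elm.
      At reed: no right child.
    At rose: go right to plum.
      plum is a leaf — visit plum.
Full pre-order sequence: fir, ivy, iris, pear, rye, lily, cedar, fig, rose, reed, elm, plum.

9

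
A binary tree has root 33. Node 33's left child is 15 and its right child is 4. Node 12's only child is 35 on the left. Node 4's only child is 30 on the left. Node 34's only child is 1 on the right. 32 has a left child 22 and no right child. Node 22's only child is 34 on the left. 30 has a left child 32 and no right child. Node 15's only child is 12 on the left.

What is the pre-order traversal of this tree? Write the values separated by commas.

Pre-order visits the node, then its left subtree, then its right subtree.
Visit 33.
At 33: go left to 15.
  Visit 15.
  At 15: go left to 12.
    Visit 12.
    At 12: go left to 35.
      35 is a leaf — visit 35.
    At 12: no right child.
  At 15: no right child.
At 33: go right to 4.
  Visit 4.
  At 4: go left to 30.
    Visit 30.
    At 30: go left to 32.
      Visit 32.
      At 32: go left to 22.
        Visit 22.
        At 22: go left to 34.
          Visit 34.
          At 34: no left child.
          At 34: go right to 1.
            1 is a leaf — visit 1.
        At 22: no right child.
      At 32: no right child.
    At 30: no right child.
  At 4: no right child.

33, 15, 12, 35, 4, 30, 32, 22, 34, 1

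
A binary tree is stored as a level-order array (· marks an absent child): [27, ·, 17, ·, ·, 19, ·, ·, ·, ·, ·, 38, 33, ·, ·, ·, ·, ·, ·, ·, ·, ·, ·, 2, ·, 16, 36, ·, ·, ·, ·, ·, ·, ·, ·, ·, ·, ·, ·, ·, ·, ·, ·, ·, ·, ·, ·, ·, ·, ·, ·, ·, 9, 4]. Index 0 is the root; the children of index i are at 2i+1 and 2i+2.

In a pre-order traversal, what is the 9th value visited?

Pre-order visits the node, then its left subtree, then its right subtree.
Visit 27.
At 27: no left child.
At 27: go right to 17.
  Visit 17.
  At 17: go left to 19.
    Visit 19.
    At 19: go left to 38.
      Visit 38.
      At 38: go left to 2.
        2 is a leaf — visit 2.
      At 38: no right child.
    At 19: go right to 33.
      Visit 33.
      At 33: go left to 16.
        Visit 16.
        At 16: no left child.
        At 16: go right to 9.
          9 is a leaf — visit 9.
      At 33: go right to 36.
        Visit 36.
        At 36: go left to 4.
          4 is a leaf — visit 4.
        At 36: no right child.
  At 17: no right child.
Full pre-order sequence: 27, 17, 19, 38, 2, 33, 16, 9, 36, 4.

36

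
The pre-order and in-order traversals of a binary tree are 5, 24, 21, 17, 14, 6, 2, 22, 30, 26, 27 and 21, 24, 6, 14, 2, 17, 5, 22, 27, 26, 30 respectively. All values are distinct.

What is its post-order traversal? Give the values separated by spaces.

The first element of pre-order is the root; it splits in-order into left and right subtrees.
Root 5: left subtree has 6 nodes {21, 24, 6, 14, 2, 17}, right has 4 {22, 27, 26, 30}.
  Root 24: left subtree has 1 node {21}, right has 4 {6, 14, 2, 17}.
    Root 17: left subtree has 3 nodes {6, 14, 2}, right has 0 { }.
      Root 14: left subtree has 1 node {6}, right has 1 {2}.
  Root 22: left subtree has 0 nodes { }, right has 3 {27, 26, 30}.
    Root 30: left subtree has 2 nodes {27, 26}, right has 0 { }.
      Root 26: left subtree has 1 node {27}, right has 0 { }.

21 6 2 14 17 24 27 26 30 22 5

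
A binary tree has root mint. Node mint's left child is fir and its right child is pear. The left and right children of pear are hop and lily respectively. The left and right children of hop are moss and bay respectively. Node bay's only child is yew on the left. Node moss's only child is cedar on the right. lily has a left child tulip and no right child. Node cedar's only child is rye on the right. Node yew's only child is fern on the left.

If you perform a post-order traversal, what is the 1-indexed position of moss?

Post-order visits the left subtree, then the right subtree, then the node.
At mint: go left to fir.
  fir is a leaf — visit fir.
At mint: go right to pear.
  At pear: go left to hop.
    At hop: go left to moss.
      At moss: no left child.
      At moss: go right to cedar.
        At cedar: no left child.
        At cedar: go right to rye.
          rye is a leaf — visit rye.
        Visit cedar.
      Visit moss.
    At hop: go right to bay.
      At bay: go left to yew.
        At yew: go left to fern.
          fern is a leaf — visit fern.
        At yew: no right child.
        Visit yew.
      At bay: no right child.
      Visit bay.
    Visit hop.
  At pear: go right to lily.
    At lily: go left to tulip.
      tulip is a leaf — visit tulip.
    At lily: no right child.
    Visit lily.
  Visit pear.
Visit mint.
Full post-order sequence: fir, rye, cedar, moss, fern, yew, bay, hop, tulip, lily, pear, mint.

4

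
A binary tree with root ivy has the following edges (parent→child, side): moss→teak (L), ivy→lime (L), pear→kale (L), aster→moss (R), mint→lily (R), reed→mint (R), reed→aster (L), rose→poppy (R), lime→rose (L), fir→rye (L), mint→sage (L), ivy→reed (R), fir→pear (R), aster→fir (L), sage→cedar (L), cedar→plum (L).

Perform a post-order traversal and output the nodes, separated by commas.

poppy, rose, lime, rye, kale, pear, fir, teak, moss, aster, plum, cedar, sage, lily, mint, reed, ivy

Post-order visits the left subtree, then the right subtree, then the node.
At ivy: go left to lime.
  At lime: go left to rose.
    At rose: no left child.
    At rose: go right to poppy.
      poppy is a leaf — visit poppy.
    Visit rose.
  At lime: no right child.
  Visit lime.
At ivy: go right to reed.
  At reed: go left to aster.
    At aster: go left to fir.
      At fir: go left to rye.
        rye is a leaf — visit rye.
      At fir: go right to pear.
        At pear: go left to kale.
          kale is a leaf — visit kale.
        At pear: no right child.
        Visit pear.
      Visit fir.
    At aster: go right to moss.
      At moss: go left to teak.
        teak is a leaf — visit teak.
      At moss: no right child.
      Visit moss.
    Visit aster.
  At reed: go right to mint.
    At mint: go left to sage.
      At sage: go left to cedar.
        At cedar: go left to plum.
          plum is a leaf — visit plum.
        At cedar: no right child.
        Visit cedar.
      At sage: no right child.
      Visit sage.
    At mint: go right to lily.
      lily is a leaf — visit lily.
    Visit mint.
  Visit reed.
Visit ivy.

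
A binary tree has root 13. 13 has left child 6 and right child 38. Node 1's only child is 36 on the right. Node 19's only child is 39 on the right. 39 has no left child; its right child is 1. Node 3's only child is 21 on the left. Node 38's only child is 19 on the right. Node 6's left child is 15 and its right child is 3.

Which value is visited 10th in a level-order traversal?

36

Level-order visits nodes level by level from the root, left to right within each level.
Level 0: 13
Level 1: 6, 38
Level 2: 15, 3, 19
Level 3: 21, 39
Level 4: 1
Level 5: 36
Full level-order sequence: 13, 6, 38, 15, 3, 19, 21, 39, 1, 36.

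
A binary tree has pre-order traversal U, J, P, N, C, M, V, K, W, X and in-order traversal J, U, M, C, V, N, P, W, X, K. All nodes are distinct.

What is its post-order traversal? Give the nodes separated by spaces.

The first element of pre-order is the root; it splits in-order into left and right subtrees.
Root U: left subtree has 1 node {J}, right has 8 {M, C, V, N, P, W, X, K}.
  Root P: left subtree has 4 nodes {M, C, V, N}, right has 3 {W, X, K}.
    Root N: left subtree has 3 nodes {M, C, V}, right has 0 { }.
      Root C: left subtree has 1 node {M}, right has 1 {V}.
    Root K: left subtree has 2 nodes {W, X}, right has 0 { }.
      Root W: left subtree has 0 nodes { }, right has 1 {X}.

J M V C N X W K P U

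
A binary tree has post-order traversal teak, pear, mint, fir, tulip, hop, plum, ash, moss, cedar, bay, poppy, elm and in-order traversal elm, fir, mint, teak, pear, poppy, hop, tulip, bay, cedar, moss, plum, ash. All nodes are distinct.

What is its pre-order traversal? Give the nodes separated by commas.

The last element of post-order is the root; it splits in-order into left and right subtrees.
Root elm: left subtree has 0 nodes { }, right has 12 {fir, mint, teak, pear, poppy, hop, tulip, bay, cedar, moss, plum, ash}.
  Root poppy: left subtree has 4 nodes {fir, mint, teak, pear}, right has 7 {hop, tulip, bay, cedar, moss, plum, ash}.
    Root fir: left subtree has 0 nodes { }, right has 3 {mint, teak, pear}.
      Root mint: left subtree has 0 nodes { }, right has 2 {teak, pear}.
        Root pear: left subtree has 1 node {teak}, right has 0 { }.
    Root bay: left subtree has 2 nodes {hop, tulip}, right has 4 {cedar, moss, plum, ash}.
      Root hop: left subtree has 0 nodes { }, right has 1 {tulip}.
      Root cedar: left subtree has 0 nodes { }, right has 3 {moss, plum, ash}.
        Root moss: left subtree has 0 nodes { }, right has 2 {plum, ash}.
          Root ash: left subtree has 1 node {plum}, right has 0 { }.

elm, poppy, fir, mint, pear, teak, bay, hop, tulip, cedar, moss, ash, plum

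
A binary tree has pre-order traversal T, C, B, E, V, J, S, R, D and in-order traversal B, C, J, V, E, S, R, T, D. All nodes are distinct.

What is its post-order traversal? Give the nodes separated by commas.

The first element of pre-order is the root; it splits in-order into left and right subtrees.
Root T: left subtree has 7 nodes {B, C, J, V, E, S, R}, right has 1 {D}.
  Root C: left subtree has 1 node {B}, right has 5 {J, V, E, S, R}.
    Root E: left subtree has 2 nodes {J, V}, right has 2 {S, R}.
      Root V: left subtree has 1 node {J}, right has 0 { }.
      Root S: left subtree has 0 nodes { }, right has 1 {R}.

B, J, V, R, S, E, C, D, T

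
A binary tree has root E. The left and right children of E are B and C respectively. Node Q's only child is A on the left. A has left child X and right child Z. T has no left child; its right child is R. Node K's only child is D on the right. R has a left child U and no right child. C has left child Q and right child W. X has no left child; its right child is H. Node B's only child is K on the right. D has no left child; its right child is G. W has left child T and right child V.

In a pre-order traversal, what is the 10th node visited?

Pre-order visits the node, then its left subtree, then its right subtree.
Visit E.
At E: go left to B.
  Visit B.
  At B: no left child.
  At B: go right to K.
    Visit K.
    At K: no left child.
    At K: go right to D.
      Visit D.
      At D: no left child.
      At D: go right to G.
        G is a leaf — visit G.
At E: go right to C.
  Visit C.
  At C: go left to Q.
    Visit Q.
    At Q: go left to A.
      Visit A.
      At A: go left to X.
        Visit X.
        At X: no left child.
        At X: go right to H.
          H is a leaf — visit H.
      At A: go right to Z.
        Z is a leaf — visit Z.
    At Q: no right child.
  At C: go right to W.
    Visit W.
    At W: go left to T.
      Visit T.
      At T: no left child.
      At T: go right to R.
        Visit R.
        At R: go left to U.
          U is a leaf — visit U.
        At R: no right child.
    At W: go right to V.
      V is a leaf — visit V.
Full pre-order sequence: E, B, K, D, G, C, Q, A, X, H, Z, W, T, R, U, V.

H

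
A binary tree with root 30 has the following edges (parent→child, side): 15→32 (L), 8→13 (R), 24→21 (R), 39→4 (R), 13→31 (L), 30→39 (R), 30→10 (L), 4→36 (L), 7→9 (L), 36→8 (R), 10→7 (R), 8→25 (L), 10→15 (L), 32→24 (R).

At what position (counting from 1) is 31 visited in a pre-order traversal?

Pre-order visits the node, then its left subtree, then its right subtree.
Visit 30.
At 30: go left to 10.
  Visit 10.
  At 10: go left to 15.
    Visit 15.
    At 15: go left to 32.
      Visit 32.
      At 32: no left child.
      At 32: go right to 24.
        Visit 24.
        At 24: no left child.
        At 24: go right to 21.
          21 is a leaf — visit 21.
    At 15: no right child.
  At 10: go right to 7.
    Visit 7.
    At 7: go left to 9.
      9 is a leaf — visit 9.
    At 7: no right child.
At 30: go right to 39.
  Visit 39.
  At 39: no left child.
  At 39: go right to 4.
    Visit 4.
    At 4: go left to 36.
      Visit 36.
      At 36: no left child.
      At 36: go right to 8.
        Visit 8.
        At 8: go left to 25.
          25 is a leaf — visit 25.
        At 8: go right to 13.
          Visit 13.
          At 13: go left to 31.
            31 is a leaf — visit 31.
          At 13: no right child.
    At 4: no right child.
Full pre-order sequence: 30, 10, 15, 32, 24, 21, 7, 9, 39, 4, 36, 8, 25, 13, 31.

15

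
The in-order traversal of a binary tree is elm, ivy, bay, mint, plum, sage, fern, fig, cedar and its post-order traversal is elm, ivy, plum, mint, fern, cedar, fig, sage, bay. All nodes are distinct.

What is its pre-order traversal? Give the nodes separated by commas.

The last element of post-order is the root; it splits in-order into left and right subtrees.
Root bay: left subtree has 2 nodes {elm, ivy}, right has 6 {mint, plum, sage, fern, fig, cedar}.
  Root ivy: left subtree has 1 node {elm}, right has 0 { }.
  Root sage: left subtree has 2 nodes {mint, plum}, right has 3 {fern, fig, cedar}.
    Root mint: left subtree has 0 nodes { }, right has 1 {plum}.
    Root fig: left subtree has 1 node {fern}, right has 1 {cedar}.

bay, ivy, elm, sage, mint, plum, fig, fern, cedar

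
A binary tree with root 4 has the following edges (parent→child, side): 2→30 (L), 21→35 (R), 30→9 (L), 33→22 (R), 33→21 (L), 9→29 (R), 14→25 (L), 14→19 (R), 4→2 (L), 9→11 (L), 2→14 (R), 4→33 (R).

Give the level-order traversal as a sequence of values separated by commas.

4, 2, 33, 30, 14, 21, 22, 9, 25, 19, 35, 11, 29

Level-order visits nodes level by level from the root, left to right within each level.
Level 0: 4
Level 1: 2, 33
Level 2: 30, 14, 21, 22
Level 3: 9, 25, 19, 35
Level 4: 11, 29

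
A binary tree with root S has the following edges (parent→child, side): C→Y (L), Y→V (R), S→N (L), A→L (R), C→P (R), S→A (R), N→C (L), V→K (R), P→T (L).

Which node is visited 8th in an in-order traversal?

In-order visits the left subtree, then the node, then the right subtree.
At S: go left to N.
  At N: go left to C.
    At C: go left to Y.
      At Y: no left child.
      Visit Y.
      At Y: go right to V.
        At V: no left child.
        Visit V.
        At V: go right to K.
          K is a leaf — visit K.
    Visit C.
    At C: go right to P.
      At P: go left to T.
        T is a leaf — visit T.
      Visit P.
      At P: no right child.
  Visit N.
  At N: no right child.
Visit S.
At S: go right to A.
  At A: no left child.
  Visit A.
  At A: go right to L.
    L is a leaf — visit L.
Full in-order sequence: Y, V, K, C, T, P, N, S, A, L.

S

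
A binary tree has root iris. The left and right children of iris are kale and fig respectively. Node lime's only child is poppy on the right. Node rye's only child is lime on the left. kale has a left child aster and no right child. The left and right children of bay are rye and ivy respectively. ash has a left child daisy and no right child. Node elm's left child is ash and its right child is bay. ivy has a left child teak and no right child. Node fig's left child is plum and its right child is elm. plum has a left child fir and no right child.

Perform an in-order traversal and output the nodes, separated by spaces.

In-order visits the left subtree, then the node, then the right subtree.
At iris: go left to kale.
  At kale: go left to aster.
    aster is a leaf — visit aster.
  Visit kale.
  At kale: no right child.
Visit iris.
At iris: go right to fig.
  At fig: go left to plum.
    At plum: go left to fir.
      fir is a leaf — visit fir.
    Visit plum.
    At plum: no right child.
  Visit fig.
  At fig: go right to elm.
    At elm: go left to ash.
      At ash: go left to daisy.
        daisy is a leaf — visit daisy.
      Visit ash.
      At ash: no right child.
    Visit elm.
    At elm: go right to bay.
      At bay: go left to rye.
        At rye: go left to lime.
          At lime: no left child.
          Visit lime.
          At lime: go right to poppy.
            poppy is a leaf — visit poppy.
        Visit rye.
        At rye: no right child.
      Visit bay.
      At bay: go right to ivy.
        At ivy: go left to teak.
          teak is a leaf — visit teak.
        Visit ivy.
        At ivy: no right child.

aster kale iris fir plum fig daisy ash elm lime poppy rye bay teak ivy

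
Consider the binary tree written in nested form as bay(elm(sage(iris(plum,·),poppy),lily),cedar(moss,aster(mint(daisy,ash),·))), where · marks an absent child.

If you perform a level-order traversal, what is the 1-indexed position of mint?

Level-order visits nodes level by level from the root, left to right within each level.
Level 0: bay
Level 1: elm, cedar
Level 2: sage, lily, moss, aster
Level 3: iris, poppy, mint
Level 4: plum, daisy, ash
Full level-order sequence: bay, elm, cedar, sage, lily, moss, aster, iris, poppy, mint, plum, daisy, ash.

10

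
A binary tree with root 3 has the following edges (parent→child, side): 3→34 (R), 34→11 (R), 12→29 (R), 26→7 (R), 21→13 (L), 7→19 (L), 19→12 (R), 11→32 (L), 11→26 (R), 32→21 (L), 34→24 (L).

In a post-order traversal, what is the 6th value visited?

Post-order visits the left subtree, then the right subtree, then the node.
At 3: no left child.
At 3: go right to 34.
  At 34: go left to 24.
    24 is a leaf — visit 24.
  At 34: go right to 11.
    At 11: go left to 32.
      At 32: go left to 21.
        At 21: go left to 13.
          13 is a leaf — visit 13.
        At 21: no right child.
        Visit 21.
      At 32: no right child.
      Visit 32.
    At 11: go right to 26.
      At 26: no left child.
      At 26: go right to 7.
        At 7: go left to 19.
          At 19: no left child.
          At 19: go right to 12.
            At 12: no left child.
            At 12: go right to 29.
              29 is a leaf — visit 29.
            Visit 12.
          Visit 19.
        At 7: no right child.
        Visit 7.
      Visit 26.
    Visit 11.
  Visit 34.
Visit 3.
Full post-order sequence: 24, 13, 21, 32, 29, 12, 19, 7, 26, 11, 34, 3.

12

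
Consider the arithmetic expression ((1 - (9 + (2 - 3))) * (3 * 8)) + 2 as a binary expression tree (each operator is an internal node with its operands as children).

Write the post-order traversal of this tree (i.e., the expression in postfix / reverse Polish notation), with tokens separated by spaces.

1 9 2 3 - + - 3 8 * * 2 +

Post-order on an expression tree gives postfix notation: for each operator, emit left operand, right operand, then the operator.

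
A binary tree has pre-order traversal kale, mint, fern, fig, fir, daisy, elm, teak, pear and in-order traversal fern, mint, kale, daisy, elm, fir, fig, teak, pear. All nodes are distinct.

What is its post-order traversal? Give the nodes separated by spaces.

fern mint elm daisy fir pear teak fig kale

The first element of pre-order is the root; it splits in-order into left and right subtrees.
Root kale: left subtree has 2 nodes {fern, mint}, right has 6 {daisy, elm, fir, fig, teak, pear}.
  Root mint: left subtree has 1 node {fern}, right has 0 { }.
  Root fig: left subtree has 3 nodes {daisy, elm, fir}, right has 2 {teak, pear}.
    Root fir: left subtree has 2 nodes {daisy, elm}, right has 0 { }.
      Root daisy: left subtree has 0 nodes { }, right has 1 {elm}.
    Root teak: left subtree has 0 nodes { }, right has 1 {pear}.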